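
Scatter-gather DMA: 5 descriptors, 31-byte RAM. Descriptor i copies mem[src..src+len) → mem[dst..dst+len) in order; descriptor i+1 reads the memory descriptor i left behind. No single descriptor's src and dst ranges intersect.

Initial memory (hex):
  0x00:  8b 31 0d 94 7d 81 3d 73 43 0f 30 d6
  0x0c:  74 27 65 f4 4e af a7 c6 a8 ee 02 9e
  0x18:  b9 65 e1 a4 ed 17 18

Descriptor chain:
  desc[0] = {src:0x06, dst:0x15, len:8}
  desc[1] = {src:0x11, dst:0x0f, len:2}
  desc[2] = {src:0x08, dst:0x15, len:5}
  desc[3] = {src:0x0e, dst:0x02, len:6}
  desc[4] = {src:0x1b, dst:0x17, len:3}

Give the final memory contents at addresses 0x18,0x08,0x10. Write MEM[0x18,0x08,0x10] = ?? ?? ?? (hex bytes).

D0: mem[0x15..0x1c] <- [3d 73 43 0f 30 d6 74 27]
D1: mem[0x0f..0x10] <- [af a7]
D2: mem[0x15..0x19] <- [43 0f 30 d6 74]
D3: mem[0x02..0x07] <- [65 af a7 af a7 c6]
D4: mem[0x17..0x19] <- [74 27 17]
query mem[0x18]=0x27, mem[0x08]=0x43, mem[0x10]=0xa7

MEM[0x18,0x08,0x10] = 27 43 a7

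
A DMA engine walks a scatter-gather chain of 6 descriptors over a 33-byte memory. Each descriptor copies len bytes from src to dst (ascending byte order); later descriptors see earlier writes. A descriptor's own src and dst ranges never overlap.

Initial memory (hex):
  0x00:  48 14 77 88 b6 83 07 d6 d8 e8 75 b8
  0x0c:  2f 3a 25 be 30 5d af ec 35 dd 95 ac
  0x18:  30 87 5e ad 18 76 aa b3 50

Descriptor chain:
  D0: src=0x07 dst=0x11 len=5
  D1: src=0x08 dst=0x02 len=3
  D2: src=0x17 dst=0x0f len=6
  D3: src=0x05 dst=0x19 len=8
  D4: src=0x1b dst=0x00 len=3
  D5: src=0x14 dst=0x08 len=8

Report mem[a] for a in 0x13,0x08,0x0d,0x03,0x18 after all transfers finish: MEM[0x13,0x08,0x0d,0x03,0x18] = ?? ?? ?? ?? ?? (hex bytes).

D0: mem[0x11..0x15] <- [d6 d8 e8 75 b8]
D1: mem[0x02..0x04] <- [d8 e8 75]
D2: mem[0x0f..0x14] <- [ac 30 87 5e ad 18]
D3: mem[0x19..0x20] <- [83 07 d6 d8 e8 75 b8 2f]
D4: mem[0x00..0x02] <- [d6 d8 e8]
D5: mem[0x08..0x0f] <- [18 b8 95 ac 30 83 07 d6]
query mem[0x13]=0xad, mem[0x08]=0x18, mem[0x0d]=0x83, mem[0x03]=0xe8, mem[0x18]=0x30

MEM[0x13,0x08,0x0d,0x03,0x18] = ad 18 83 e8 30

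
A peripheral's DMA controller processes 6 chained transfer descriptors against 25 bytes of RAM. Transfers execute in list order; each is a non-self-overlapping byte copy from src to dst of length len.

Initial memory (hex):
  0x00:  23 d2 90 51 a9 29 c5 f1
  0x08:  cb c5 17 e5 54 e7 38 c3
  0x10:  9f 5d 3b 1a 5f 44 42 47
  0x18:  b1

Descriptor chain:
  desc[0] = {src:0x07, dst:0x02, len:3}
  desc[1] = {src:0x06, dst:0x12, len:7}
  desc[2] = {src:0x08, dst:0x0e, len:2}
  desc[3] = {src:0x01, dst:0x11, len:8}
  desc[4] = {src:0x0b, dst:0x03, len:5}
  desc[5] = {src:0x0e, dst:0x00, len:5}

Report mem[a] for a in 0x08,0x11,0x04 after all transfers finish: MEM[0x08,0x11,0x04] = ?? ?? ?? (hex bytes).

MEM[0x08,0x11,0x04] = cb d2 f1

  after D0: wrote 3B at 0x02 = f1cbc5
  after D1: wrote 7B at 0x12 = c5f1cbc517e554
  after D2: wrote 2B at 0x0e = cbc5
  after D3: wrote 8B at 0x11 = d2f1cbc529c5f1cb
  after D4: wrote 5B at 0x03 = e554e7cbc5
  after D5: wrote 5B at 0x00 = cbc59fd2f1
query mem[0x08]=0xcb, mem[0x11]=0xd2, mem[0x04]=0xf1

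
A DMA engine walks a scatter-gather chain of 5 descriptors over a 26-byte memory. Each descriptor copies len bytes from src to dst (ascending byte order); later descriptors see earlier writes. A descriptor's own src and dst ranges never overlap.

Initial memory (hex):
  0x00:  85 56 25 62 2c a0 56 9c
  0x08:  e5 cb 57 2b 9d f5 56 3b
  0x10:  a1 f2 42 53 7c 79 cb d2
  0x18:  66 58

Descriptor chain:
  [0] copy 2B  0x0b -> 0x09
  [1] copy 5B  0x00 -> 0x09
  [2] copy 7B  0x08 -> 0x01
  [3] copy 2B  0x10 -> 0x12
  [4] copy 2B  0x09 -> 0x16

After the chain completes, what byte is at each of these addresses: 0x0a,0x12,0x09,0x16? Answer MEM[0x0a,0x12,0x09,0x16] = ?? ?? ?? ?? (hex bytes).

[0] 0x0b->0x09 len=2 : 2b 9d
[1] 0x00->0x09 len=5 : 85 56 25 62 2c
[2] 0x08->0x01 len=7 : e5 85 56 25 62 2c 56
[3] 0x10->0x12 len=2 : a1 f2
[4] 0x09->0x16 len=2 : 85 56
query mem[0x0a]=0x56, mem[0x12]=0xa1, mem[0x09]=0x85, mem[0x16]=0x85

MEM[0x0a,0x12,0x09,0x16] = 56 a1 85 85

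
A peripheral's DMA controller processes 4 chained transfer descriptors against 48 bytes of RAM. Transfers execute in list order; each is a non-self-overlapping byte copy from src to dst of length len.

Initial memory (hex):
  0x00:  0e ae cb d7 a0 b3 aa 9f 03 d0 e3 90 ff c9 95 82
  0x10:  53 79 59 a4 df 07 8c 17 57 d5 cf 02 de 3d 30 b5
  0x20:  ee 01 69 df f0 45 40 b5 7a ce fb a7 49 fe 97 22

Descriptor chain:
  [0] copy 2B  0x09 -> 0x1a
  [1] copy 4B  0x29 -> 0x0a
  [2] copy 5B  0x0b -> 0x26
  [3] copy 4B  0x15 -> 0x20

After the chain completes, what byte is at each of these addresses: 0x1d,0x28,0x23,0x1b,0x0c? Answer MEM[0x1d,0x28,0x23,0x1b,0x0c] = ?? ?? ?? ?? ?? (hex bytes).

[0] 0x09->0x1a len=2 : d0 e3
[1] 0x29->0x0a len=4 : ce fb a7 49
[2] 0x0b->0x26 len=5 : fb a7 49 95 82
[3] 0x15->0x20 len=4 : 07 8c 17 57
query mem[0x1d]=0x3d, mem[0x28]=0x49, mem[0x23]=0x57, mem[0x1b]=0xe3, mem[0x0c]=0xa7

MEM[0x1d,0x28,0x23,0x1b,0x0c] = 3d 49 57 e3 a7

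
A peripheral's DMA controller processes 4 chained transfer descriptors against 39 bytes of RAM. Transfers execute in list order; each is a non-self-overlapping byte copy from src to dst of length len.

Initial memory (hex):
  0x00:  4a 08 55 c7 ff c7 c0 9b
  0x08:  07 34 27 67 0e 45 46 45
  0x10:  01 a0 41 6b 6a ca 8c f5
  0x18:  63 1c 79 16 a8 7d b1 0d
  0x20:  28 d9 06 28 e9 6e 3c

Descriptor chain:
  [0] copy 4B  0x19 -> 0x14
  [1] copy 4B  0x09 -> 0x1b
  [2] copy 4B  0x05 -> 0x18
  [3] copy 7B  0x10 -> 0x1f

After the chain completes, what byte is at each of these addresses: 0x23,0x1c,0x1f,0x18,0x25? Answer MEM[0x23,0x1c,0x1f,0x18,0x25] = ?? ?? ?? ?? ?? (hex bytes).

D0: mem[0x14..0x17] <- [1c 79 16 a8]
D1: mem[0x1b..0x1e] <- [34 27 67 0e]
D2: mem[0x18..0x1b] <- [c7 c0 9b 07]
D3: mem[0x1f..0x25] <- [01 a0 41 6b 1c 79 16]
query mem[0x23]=0x1c, mem[0x1c]=0x27, mem[0x1f]=0x01, mem[0x18]=0xc7, mem[0x25]=0x16

MEM[0x23,0x1c,0x1f,0x18,0x25] = 1c 27 01 c7 16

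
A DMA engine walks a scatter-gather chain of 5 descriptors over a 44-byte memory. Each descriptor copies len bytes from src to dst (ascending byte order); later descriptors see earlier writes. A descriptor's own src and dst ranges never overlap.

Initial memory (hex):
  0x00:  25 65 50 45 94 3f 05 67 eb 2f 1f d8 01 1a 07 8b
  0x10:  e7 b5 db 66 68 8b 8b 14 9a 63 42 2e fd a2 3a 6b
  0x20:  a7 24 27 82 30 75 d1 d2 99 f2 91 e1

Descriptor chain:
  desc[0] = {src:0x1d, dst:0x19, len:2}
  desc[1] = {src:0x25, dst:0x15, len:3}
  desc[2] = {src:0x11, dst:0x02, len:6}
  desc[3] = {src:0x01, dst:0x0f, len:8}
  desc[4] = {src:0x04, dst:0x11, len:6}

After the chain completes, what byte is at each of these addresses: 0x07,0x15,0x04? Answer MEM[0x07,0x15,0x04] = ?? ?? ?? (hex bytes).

  after D0: wrote 2B at 0x19 = a23a
  after D1: wrote 3B at 0x15 = 75d1d2
  after D2: wrote 6B at 0x02 = b5db666875d1
  after D3: wrote 8B at 0x0f = 65b5db666875d1eb
  after D4: wrote 6B at 0x11 = 666875d1eb2f
query mem[0x07]=0xd1, mem[0x15]=0xeb, mem[0x04]=0x66

MEM[0x07,0x15,0x04] = d1 eb 66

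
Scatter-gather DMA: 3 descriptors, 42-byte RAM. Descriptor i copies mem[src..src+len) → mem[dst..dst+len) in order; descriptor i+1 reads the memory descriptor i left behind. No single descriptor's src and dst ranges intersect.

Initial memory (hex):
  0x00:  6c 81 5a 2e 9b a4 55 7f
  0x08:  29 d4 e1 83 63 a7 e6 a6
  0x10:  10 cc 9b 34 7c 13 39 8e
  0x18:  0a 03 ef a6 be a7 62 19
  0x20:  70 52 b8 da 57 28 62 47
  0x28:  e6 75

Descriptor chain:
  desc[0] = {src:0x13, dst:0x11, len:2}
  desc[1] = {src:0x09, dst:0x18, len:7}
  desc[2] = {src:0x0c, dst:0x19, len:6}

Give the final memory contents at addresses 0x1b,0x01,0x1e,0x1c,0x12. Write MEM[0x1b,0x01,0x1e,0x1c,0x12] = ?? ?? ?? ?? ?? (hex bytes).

  after D0: wrote 2B at 0x11 = 347c
  after D1: wrote 7B at 0x18 = d4e18363a7e6a6
  after D2: wrote 6B at 0x19 = 63a7e6a61034
query mem[0x1b]=0xe6, mem[0x01]=0x81, mem[0x1e]=0x34, mem[0x1c]=0xa6, mem[0x12]=0x7c

MEM[0x1b,0x01,0x1e,0x1c,0x12] = e6 81 34 a6 7c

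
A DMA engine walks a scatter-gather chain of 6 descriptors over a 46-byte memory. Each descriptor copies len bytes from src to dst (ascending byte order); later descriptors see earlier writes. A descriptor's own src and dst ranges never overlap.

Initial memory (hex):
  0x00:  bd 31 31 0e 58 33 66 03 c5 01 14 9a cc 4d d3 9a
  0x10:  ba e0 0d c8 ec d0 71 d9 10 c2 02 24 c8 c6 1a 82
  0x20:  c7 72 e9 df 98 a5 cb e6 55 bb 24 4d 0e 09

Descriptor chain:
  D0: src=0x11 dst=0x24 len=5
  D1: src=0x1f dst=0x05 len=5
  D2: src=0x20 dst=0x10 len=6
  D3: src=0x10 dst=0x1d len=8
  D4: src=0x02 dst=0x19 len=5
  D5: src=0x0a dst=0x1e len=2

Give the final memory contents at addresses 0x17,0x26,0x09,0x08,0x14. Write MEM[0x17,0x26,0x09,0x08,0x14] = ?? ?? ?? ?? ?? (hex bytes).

[0] 0x11->0x24 len=5 : e0 0d c8 ec d0
[1] 0x1f->0x05 len=5 : 82 c7 72 e9 df
[2] 0x20->0x10 len=6 : c7 72 e9 df e0 0d
[3] 0x10->0x1d len=8 : c7 72 e9 df e0 0d 71 d9
[4] 0x02->0x19 len=5 : 31 0e 58 82 c7
[5] 0x0a->0x1e len=2 : 14 9a
query mem[0x17]=0xd9, mem[0x26]=0xc8, mem[0x09]=0xdf, mem[0x08]=0xe9, mem[0x14]=0xe0

MEM[0x17,0x26,0x09,0x08,0x14] = d9 c8 df e9 e0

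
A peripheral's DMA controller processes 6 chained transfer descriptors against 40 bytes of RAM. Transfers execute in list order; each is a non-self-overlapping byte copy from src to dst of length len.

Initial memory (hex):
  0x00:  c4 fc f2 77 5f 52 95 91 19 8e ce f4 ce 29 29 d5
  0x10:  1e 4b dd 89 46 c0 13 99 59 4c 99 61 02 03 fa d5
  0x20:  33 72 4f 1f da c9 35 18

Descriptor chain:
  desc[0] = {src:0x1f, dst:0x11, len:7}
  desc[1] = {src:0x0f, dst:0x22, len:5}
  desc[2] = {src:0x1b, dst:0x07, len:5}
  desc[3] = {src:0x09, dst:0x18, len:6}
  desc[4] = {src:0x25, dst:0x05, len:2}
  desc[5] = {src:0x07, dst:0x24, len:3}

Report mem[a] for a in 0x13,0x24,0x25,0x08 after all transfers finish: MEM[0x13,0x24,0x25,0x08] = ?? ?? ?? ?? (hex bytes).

D0: mem[0x11..0x17] <- [d5 33 72 4f 1f da c9]
D1: mem[0x22..0x26] <- [d5 1e d5 33 72]
D2: mem[0x07..0x0b] <- [61 02 03 fa d5]
D3: mem[0x18..0x1d] <- [03 fa d5 ce 29 29]
D4: mem[0x05..0x06] <- [33 72]
D5: mem[0x24..0x26] <- [61 02 03]
query mem[0x13]=0x72, mem[0x24]=0x61, mem[0x25]=0x02, mem[0x08]=0x02

MEM[0x13,0x24,0x25,0x08] = 72 61 02 02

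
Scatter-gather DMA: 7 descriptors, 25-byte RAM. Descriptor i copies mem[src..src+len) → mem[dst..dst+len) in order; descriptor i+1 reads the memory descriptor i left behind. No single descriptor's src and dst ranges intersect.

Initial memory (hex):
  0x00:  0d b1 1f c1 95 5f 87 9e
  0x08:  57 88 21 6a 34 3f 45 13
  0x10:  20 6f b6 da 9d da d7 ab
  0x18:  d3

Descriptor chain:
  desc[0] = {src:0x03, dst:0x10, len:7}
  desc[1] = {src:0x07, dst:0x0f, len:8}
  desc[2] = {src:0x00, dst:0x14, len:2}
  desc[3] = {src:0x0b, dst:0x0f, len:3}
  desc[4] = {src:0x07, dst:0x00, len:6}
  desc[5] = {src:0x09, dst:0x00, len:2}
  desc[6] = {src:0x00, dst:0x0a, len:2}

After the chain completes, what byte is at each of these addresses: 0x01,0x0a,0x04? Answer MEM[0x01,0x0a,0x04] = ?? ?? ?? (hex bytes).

MEM[0x01,0x0a,0x04] = 21 88 6a

#0 dst[0x10+7] := {0xc1,0x95,0x5f,0x87,0x9e,0x57,0x88}
#1 dst[0x0f+8] := {0x9e,0x57,0x88,0x21,0x6a,0x34,0x3f,0x45}
#2 dst[0x14+2] := {0x0d,0xb1}
#3 dst[0x0f+3] := {0x6a,0x34,0x3f}
#4 dst[0x00+6] := {0x9e,0x57,0x88,0x21,0x6a,0x34}
#5 dst[0x00+2] := {0x88,0x21}
#6 dst[0x0a+2] := {0x88,0x21}
query mem[0x01]=0x21, mem[0x0a]=0x88, mem[0x04]=0x6a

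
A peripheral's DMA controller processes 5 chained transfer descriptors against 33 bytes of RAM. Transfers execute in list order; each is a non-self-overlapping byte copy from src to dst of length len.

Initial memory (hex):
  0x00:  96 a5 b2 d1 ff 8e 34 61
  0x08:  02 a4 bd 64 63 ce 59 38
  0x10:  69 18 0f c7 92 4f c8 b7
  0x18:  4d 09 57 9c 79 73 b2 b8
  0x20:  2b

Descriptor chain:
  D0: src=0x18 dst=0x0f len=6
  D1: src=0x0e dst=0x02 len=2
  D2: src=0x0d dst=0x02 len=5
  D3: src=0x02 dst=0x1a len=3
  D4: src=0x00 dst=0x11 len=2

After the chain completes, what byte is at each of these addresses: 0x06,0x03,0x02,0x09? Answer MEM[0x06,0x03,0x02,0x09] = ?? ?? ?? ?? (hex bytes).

[0] 0x18->0x0f len=6 : 4d 09 57 9c 79 73
[1] 0x0e->0x02 len=2 : 59 4d
[2] 0x0d->0x02 len=5 : ce 59 4d 09 57
[3] 0x02->0x1a len=3 : ce 59 4d
[4] 0x00->0x11 len=2 : 96 a5
query mem[0x06]=0x57, mem[0x03]=0x59, mem[0x02]=0xce, mem[0x09]=0xa4

MEM[0x06,0x03,0x02,0x09] = 57 59 ce a4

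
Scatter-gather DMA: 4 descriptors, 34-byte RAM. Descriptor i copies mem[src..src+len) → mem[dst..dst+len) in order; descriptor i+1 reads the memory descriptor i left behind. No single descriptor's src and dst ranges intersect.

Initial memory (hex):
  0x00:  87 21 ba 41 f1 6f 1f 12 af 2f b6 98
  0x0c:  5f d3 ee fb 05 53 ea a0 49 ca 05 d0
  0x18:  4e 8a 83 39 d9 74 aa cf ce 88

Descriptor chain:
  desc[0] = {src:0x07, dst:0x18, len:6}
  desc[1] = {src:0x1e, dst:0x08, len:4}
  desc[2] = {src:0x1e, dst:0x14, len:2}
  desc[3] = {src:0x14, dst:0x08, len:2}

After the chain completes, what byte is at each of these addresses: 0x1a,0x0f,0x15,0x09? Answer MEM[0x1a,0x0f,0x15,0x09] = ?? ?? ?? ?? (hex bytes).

MEM[0x1a,0x0f,0x15,0x09] = 2f fb cf cf

  after D0: wrote 6B at 0x18 = 12af2fb6985f
  after D1: wrote 4B at 0x08 = aacfce88
  after D2: wrote 2B at 0x14 = aacf
  after D3: wrote 2B at 0x08 = aacf
query mem[0x1a]=0x2f, mem[0x0f]=0xfb, mem[0x15]=0xcf, mem[0x09]=0xcf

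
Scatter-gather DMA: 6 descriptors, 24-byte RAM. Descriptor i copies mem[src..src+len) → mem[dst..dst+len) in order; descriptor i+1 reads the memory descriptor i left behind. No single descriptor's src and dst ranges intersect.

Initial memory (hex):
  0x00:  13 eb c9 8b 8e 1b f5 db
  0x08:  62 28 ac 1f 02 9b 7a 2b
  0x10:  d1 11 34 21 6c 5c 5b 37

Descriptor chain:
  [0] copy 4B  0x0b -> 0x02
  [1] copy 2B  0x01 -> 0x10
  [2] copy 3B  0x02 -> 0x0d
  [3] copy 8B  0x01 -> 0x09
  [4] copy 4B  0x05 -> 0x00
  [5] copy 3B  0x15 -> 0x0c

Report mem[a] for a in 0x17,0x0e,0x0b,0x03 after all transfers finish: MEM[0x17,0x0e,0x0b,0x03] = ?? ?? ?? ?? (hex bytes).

MEM[0x17,0x0e,0x0b,0x03] = 37 37 02 62

#0 dst[0x02+4] := {0x1f,0x02,0x9b,0x7a}
#1 dst[0x10+2] := {0xeb,0x1f}
#2 dst[0x0d+3] := {0x1f,0x02,0x9b}
#3 dst[0x09+8] := {0xeb,0x1f,0x02,0x9b,0x7a,0xf5,0xdb,0x62}
#4 dst[0x00+4] := {0x7a,0xf5,0xdb,0x62}
#5 dst[0x0c+3] := {0x5c,0x5b,0x37}
query mem[0x17]=0x37, mem[0x0e]=0x37, mem[0x0b]=0x02, mem[0x03]=0x62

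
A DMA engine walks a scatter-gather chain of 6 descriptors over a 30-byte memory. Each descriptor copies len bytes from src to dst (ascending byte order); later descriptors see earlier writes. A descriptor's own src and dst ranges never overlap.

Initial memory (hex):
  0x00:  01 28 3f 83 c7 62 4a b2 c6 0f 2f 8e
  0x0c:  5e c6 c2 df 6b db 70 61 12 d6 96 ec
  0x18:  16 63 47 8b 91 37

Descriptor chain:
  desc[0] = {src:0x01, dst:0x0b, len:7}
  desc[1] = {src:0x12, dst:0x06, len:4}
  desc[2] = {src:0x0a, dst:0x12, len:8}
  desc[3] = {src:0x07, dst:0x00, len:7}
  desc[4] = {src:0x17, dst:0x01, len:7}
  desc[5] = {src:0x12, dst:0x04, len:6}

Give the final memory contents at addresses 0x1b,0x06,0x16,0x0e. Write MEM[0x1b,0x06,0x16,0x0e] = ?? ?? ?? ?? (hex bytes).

MEM[0x1b,0x06,0x16,0x0e] = 8b 3f c7 c7

[0] 0x01->0x0b len=7 : 28 3f 83 c7 62 4a b2
[1] 0x12->0x06 len=4 : 70 61 12 d6
[2] 0x0a->0x12 len=8 : 2f 28 3f 83 c7 62 4a b2
[3] 0x07->0x00 len=7 : 61 12 d6 2f 28 3f 83
[4] 0x17->0x01 len=7 : 62 4a b2 47 8b 91 37
[5] 0x12->0x04 len=6 : 2f 28 3f 83 c7 62
query mem[0x1b]=0x8b, mem[0x06]=0x3f, mem[0x16]=0xc7, mem[0x0e]=0xc7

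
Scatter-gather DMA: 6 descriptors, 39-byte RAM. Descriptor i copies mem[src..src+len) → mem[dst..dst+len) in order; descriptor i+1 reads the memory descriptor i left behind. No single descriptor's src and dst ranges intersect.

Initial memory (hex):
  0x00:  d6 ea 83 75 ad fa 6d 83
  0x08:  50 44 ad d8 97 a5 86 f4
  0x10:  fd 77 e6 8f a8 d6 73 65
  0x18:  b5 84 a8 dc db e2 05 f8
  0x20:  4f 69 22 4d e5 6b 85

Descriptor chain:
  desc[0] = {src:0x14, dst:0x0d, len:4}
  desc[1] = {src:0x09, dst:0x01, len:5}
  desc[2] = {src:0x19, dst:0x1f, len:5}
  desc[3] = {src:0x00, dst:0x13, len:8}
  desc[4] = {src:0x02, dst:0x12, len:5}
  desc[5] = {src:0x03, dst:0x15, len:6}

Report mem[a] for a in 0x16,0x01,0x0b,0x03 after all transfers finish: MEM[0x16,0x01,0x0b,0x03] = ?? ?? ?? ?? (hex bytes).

[0] 0x14->0x0d len=4 : a8 d6 73 65
[1] 0x09->0x01 len=5 : 44 ad d8 97 a8
[2] 0x19->0x1f len=5 : 84 a8 dc db e2
[3] 0x00->0x13 len=8 : d6 44 ad d8 97 a8 6d 83
[4] 0x02->0x12 len=5 : ad d8 97 a8 6d
[5] 0x03->0x15 len=6 : d8 97 a8 6d 83 50
query mem[0x16]=0x97, mem[0x01]=0x44, mem[0x0b]=0xd8, mem[0x03]=0xd8

MEM[0x16,0x01,0x0b,0x03] = 97 44 d8 d8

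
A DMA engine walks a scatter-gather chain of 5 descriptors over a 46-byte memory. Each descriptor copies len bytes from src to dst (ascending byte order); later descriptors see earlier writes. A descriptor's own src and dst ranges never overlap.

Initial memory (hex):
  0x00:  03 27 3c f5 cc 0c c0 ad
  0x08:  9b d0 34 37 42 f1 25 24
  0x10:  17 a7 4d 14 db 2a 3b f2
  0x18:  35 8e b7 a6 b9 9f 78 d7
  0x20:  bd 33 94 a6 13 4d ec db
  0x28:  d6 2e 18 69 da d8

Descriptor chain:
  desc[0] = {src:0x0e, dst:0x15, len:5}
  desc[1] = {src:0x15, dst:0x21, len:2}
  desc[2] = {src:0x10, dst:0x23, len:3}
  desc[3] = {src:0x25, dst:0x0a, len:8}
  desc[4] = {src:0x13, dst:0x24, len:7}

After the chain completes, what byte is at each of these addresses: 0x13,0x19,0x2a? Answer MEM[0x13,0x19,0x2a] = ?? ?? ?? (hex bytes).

D0: mem[0x15..0x19] <- [25 24 17 a7 4d]
D1: mem[0x21..0x22] <- [25 24]
D2: mem[0x23..0x25] <- [17 a7 4d]
D3: mem[0x0a..0x11] <- [4d ec db d6 2e 18 69 da]
D4: mem[0x24..0x2a] <- [14 db 25 24 17 a7 4d]
query mem[0x13]=0x14, mem[0x19]=0x4d, mem[0x2a]=0x4d

MEM[0x13,0x19,0x2a] = 14 4d 4d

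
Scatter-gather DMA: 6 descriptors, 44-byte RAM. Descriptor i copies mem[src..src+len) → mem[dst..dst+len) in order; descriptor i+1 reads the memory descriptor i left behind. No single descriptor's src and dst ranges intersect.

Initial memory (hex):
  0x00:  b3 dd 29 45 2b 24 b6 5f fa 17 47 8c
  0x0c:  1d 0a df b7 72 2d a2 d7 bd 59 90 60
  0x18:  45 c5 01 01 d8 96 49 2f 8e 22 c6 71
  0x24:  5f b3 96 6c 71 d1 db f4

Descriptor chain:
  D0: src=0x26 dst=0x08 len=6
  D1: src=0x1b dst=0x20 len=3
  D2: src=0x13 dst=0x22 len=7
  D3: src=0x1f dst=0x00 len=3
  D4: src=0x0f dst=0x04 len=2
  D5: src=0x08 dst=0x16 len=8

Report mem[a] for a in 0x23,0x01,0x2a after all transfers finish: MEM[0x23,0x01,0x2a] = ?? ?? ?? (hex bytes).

#0 dst[0x08+6] := {0x96,0x6c,0x71,0xd1,0xdb,0xf4}
#1 dst[0x20+3] := {0x01,0xd8,0x96}
#2 dst[0x22+7] := {0xd7,0xbd,0x59,0x90,0x60,0x45,0xc5}
#3 dst[0x00+3] := {0x2f,0x01,0xd8}
#4 dst[0x04+2] := {0xb7,0x72}
#5 dst[0x16+8] := {0x96,0x6c,0x71,0xd1,0xdb,0xf4,0xdf,0xb7}
query mem[0x23]=0xbd, mem[0x01]=0x01, mem[0x2a]=0xdb

MEM[0x23,0x01,0x2a] = bd 01 db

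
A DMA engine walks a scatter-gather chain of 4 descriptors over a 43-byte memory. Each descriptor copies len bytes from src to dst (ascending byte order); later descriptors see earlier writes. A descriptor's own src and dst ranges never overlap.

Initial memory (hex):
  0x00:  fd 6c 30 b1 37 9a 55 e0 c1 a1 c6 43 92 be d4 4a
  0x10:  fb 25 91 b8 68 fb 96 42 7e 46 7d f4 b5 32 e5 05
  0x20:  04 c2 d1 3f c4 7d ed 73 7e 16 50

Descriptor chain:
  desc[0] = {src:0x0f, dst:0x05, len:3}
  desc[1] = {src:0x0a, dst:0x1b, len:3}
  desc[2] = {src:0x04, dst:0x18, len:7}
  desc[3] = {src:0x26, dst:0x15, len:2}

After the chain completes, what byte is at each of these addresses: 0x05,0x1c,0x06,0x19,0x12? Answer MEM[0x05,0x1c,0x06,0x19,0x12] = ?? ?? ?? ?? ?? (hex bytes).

  after D0: wrote 3B at 0x05 = 4afb25
  after D1: wrote 3B at 0x1b = c64392
  after D2: wrote 7B at 0x18 = 374afb25c1a1c6
  after D3: wrote 2B at 0x15 = ed73
query mem[0x05]=0x4a, mem[0x1c]=0xc1, mem[0x06]=0xfb, mem[0x19]=0x4a, mem[0x12]=0x91

MEM[0x05,0x1c,0x06,0x19,0x12] = 4a c1 fb 4a 91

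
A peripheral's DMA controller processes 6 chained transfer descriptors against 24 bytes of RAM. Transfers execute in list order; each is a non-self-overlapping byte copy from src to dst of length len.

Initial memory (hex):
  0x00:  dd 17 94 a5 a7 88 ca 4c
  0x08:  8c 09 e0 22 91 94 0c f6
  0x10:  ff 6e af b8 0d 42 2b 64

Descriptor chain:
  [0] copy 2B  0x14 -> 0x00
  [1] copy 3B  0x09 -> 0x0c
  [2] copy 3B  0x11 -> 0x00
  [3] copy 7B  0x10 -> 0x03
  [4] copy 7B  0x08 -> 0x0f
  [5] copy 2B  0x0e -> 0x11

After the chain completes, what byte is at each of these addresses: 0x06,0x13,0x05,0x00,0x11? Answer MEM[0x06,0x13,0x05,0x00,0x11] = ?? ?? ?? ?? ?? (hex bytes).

#0 dst[0x00+2] := {0x0d,0x42}
#1 dst[0x0c+3] := {0x09,0xe0,0x22}
#2 dst[0x00+3] := {0x6e,0xaf,0xb8}
#3 dst[0x03+7] := {0xff,0x6e,0xaf,0xb8,0x0d,0x42,0x2b}
#4 dst[0x0f+7] := {0x42,0x2b,0xe0,0x22,0x09,0xe0,0x22}
#5 dst[0x11+2] := {0x22,0x42}
query mem[0x06]=0xb8, mem[0x13]=0x09, mem[0x05]=0xaf, mem[0x00]=0x6e, mem[0x11]=0x22

MEM[0x06,0x13,0x05,0x00,0x11] = b8 09 af 6e 22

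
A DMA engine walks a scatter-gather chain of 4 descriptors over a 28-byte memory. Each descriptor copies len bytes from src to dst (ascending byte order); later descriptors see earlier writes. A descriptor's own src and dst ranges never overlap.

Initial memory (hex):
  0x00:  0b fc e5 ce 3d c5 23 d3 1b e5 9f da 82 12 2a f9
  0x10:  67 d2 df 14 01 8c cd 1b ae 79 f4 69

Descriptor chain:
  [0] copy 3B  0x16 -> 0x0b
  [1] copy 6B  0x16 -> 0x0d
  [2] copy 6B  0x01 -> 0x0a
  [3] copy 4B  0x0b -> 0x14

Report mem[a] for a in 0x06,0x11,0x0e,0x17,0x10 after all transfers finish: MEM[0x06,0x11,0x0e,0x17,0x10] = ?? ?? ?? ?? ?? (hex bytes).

MEM[0x06,0x11,0x0e,0x17,0x10] = 23 f4 c5 c5 79

D0: mem[0x0b..0x0d] <- [cd 1b ae]
D1: mem[0x0d..0x12] <- [cd 1b ae 79 f4 69]
D2: mem[0x0a..0x0f] <- [fc e5 ce 3d c5 23]
D3: mem[0x14..0x17] <- [e5 ce 3d c5]
query mem[0x06]=0x23, mem[0x11]=0xf4, mem[0x0e]=0xc5, mem[0x17]=0xc5, mem[0x10]=0x79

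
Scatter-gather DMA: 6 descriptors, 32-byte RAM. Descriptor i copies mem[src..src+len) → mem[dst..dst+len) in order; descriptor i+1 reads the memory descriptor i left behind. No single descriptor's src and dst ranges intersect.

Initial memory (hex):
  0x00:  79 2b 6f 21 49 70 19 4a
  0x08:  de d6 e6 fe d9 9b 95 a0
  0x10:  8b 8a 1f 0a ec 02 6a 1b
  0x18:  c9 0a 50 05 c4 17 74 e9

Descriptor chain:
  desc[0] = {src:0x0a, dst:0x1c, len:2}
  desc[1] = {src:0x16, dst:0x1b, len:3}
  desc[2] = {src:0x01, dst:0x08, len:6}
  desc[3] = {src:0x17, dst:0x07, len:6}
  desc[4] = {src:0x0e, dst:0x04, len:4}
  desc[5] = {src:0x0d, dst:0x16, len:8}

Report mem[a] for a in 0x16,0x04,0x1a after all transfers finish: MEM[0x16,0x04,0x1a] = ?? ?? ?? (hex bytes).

MEM[0x16,0x04,0x1a] = 19 95 8a

[0] 0x0a->0x1c len=2 : e6 fe
[1] 0x16->0x1b len=3 : 6a 1b c9
[2] 0x01->0x08 len=6 : 2b 6f 21 49 70 19
[3] 0x17->0x07 len=6 : 1b c9 0a 50 6a 1b
[4] 0x0e->0x04 len=4 : 95 a0 8b 8a
[5] 0x0d->0x16 len=8 : 19 95 a0 8b 8a 1f 0a ec
query mem[0x16]=0x19, mem[0x04]=0x95, mem[0x1a]=0x8a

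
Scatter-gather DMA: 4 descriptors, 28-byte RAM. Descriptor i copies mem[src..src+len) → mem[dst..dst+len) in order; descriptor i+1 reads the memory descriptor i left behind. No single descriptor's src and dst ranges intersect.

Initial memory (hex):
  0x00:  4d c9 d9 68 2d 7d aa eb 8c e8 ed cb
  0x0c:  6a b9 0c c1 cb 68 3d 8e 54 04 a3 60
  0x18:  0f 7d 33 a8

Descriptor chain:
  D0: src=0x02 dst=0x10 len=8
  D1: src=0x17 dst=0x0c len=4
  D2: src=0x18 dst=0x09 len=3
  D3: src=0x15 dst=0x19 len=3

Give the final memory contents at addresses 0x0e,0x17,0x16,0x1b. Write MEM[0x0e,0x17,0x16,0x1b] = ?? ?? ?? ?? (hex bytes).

D0: mem[0x10..0x17] <- [d9 68 2d 7d aa eb 8c e8]
D1: mem[0x0c..0x0f] <- [e8 0f 7d 33]
D2: mem[0x09..0x0b] <- [0f 7d 33]
D3: mem[0x19..0x1b] <- [eb 8c e8]
query mem[0x0e]=0x7d, mem[0x17]=0xe8, mem[0x16]=0x8c, mem[0x1b]=0xe8

MEM[0x0e,0x17,0x16,0x1b] = 7d e8 8c e8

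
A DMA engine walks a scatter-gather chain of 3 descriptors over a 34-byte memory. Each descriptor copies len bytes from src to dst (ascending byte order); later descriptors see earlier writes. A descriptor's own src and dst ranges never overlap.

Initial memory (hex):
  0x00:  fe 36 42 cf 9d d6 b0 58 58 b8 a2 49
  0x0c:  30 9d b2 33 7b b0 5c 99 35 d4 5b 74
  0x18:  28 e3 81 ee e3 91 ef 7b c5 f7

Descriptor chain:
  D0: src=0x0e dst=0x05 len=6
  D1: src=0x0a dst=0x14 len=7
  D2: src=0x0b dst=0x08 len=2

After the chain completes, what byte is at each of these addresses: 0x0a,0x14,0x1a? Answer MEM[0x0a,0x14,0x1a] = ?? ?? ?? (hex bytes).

[0] 0x0e->0x05 len=6 : b2 33 7b b0 5c 99
[1] 0x0a->0x14 len=7 : 99 49 30 9d b2 33 7b
[2] 0x0b->0x08 len=2 : 49 30
query mem[0x0a]=0x99, mem[0x14]=0x99, mem[0x1a]=0x7b

MEM[0x0a,0x14,0x1a] = 99 99 7b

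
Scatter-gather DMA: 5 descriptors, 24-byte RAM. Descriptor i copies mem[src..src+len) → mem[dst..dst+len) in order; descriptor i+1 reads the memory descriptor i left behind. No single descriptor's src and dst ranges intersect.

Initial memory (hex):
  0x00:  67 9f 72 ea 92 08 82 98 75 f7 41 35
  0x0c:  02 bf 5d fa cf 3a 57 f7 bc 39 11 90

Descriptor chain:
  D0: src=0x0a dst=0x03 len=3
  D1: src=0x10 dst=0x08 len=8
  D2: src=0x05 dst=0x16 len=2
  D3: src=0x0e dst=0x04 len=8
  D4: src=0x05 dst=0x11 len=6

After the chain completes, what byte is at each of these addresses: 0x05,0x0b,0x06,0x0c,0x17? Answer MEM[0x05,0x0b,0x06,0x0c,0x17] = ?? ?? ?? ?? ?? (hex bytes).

[0] 0x0a->0x03 len=3 : 41 35 02
[1] 0x10->0x08 len=8 : cf 3a 57 f7 bc 39 11 90
[2] 0x05->0x16 len=2 : 02 82
[3] 0x0e->0x04 len=8 : 11 90 cf 3a 57 f7 bc 39
[4] 0x05->0x11 len=6 : 90 cf 3a 57 f7 bc
query mem[0x05]=0x90, mem[0x0b]=0x39, mem[0x06]=0xcf, mem[0x0c]=0xbc, mem[0x17]=0x82

MEM[0x05,0x0b,0x06,0x0c,0x17] = 90 39 cf bc 82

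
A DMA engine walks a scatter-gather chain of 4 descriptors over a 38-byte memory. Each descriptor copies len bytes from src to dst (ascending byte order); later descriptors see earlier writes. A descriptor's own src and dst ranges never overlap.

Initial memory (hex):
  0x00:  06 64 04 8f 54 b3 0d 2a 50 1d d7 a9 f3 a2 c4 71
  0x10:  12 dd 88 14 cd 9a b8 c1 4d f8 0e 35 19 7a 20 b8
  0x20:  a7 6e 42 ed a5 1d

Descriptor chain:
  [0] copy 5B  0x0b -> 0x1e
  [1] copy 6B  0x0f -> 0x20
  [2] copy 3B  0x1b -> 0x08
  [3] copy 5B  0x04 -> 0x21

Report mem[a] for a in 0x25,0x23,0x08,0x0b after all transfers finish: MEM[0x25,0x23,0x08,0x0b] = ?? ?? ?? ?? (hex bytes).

[0] 0x0b->0x1e len=5 : a9 f3 a2 c4 71
[1] 0x0f->0x20 len=6 : 71 12 dd 88 14 cd
[2] 0x1b->0x08 len=3 : 35 19 7a
[3] 0x04->0x21 len=5 : 54 b3 0d 2a 35
query mem[0x25]=0x35, mem[0x23]=0x0d, mem[0x08]=0x35, mem[0x0b]=0xa9

MEM[0x25,0x23,0x08,0x0b] = 35 0d 35 a9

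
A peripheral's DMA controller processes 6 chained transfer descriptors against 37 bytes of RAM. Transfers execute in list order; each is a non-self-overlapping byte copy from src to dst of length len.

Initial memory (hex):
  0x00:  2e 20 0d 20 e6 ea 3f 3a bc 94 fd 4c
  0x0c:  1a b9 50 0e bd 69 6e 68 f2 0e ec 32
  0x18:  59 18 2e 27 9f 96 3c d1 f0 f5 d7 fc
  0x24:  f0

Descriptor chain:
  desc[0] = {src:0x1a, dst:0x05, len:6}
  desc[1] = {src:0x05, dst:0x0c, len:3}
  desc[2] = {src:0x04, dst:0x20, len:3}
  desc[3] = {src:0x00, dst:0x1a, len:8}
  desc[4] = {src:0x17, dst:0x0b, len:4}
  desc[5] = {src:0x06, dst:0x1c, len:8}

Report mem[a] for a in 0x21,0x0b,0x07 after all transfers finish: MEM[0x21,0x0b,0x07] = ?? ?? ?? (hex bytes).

  after D0: wrote 6B at 0x05 = 2e279f963cd1
  after D1: wrote 3B at 0x0c = 2e279f
  after D2: wrote 3B at 0x20 = e62e27
  after D3: wrote 8B at 0x1a = 2e200d20e62e279f
  after D4: wrote 4B at 0x0b = 3259182e
  after D5: wrote 8B at 0x1c = 279f963cd1325918
query mem[0x21]=0x32, mem[0x0b]=0x32, mem[0x07]=0x9f

MEM[0x21,0x0b,0x07] = 32 32 9f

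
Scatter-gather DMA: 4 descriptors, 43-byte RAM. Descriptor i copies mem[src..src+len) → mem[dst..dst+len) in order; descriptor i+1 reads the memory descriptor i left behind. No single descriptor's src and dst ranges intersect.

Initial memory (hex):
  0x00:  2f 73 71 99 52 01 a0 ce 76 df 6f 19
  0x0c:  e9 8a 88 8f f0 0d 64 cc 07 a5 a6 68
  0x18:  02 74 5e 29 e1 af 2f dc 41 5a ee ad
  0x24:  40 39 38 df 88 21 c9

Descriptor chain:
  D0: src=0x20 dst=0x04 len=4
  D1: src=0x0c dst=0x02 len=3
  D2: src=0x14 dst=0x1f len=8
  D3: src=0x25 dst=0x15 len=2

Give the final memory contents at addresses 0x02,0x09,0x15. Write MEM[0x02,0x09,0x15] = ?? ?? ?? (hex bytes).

MEM[0x02,0x09,0x15] = e9 df 5e

D0: mem[0x04..0x07] <- [41 5a ee ad]
D1: mem[0x02..0x04] <- [e9 8a 88]
D2: mem[0x1f..0x26] <- [07 a5 a6 68 02 74 5e 29]
D3: mem[0x15..0x16] <- [5e 29]
query mem[0x02]=0xe9, mem[0x09]=0xdf, mem[0x15]=0x5e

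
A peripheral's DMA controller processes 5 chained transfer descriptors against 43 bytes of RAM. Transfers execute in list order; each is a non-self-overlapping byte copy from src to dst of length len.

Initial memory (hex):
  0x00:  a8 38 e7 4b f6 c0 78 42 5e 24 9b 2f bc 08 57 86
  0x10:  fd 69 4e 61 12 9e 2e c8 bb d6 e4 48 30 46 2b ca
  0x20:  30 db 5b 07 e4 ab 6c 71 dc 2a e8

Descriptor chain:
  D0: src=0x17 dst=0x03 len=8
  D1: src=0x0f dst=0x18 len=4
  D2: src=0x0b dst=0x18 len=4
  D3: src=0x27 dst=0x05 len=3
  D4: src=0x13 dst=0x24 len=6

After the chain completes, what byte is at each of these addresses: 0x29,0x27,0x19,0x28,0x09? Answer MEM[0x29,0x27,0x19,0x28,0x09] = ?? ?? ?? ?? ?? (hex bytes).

MEM[0x29,0x27,0x19,0x28,0x09] = 2f 2e bc c8 46

[0] 0x17->0x03 len=8 : c8 bb d6 e4 48 30 46 2b
[1] 0x0f->0x18 len=4 : 86 fd 69 4e
[2] 0x0b->0x18 len=4 : 2f bc 08 57
[3] 0x27->0x05 len=3 : 71 dc 2a
[4] 0x13->0x24 len=6 : 61 12 9e 2e c8 2f
query mem[0x29]=0x2f, mem[0x27]=0x2e, mem[0x19]=0xbc, mem[0x28]=0xc8, mem[0x09]=0x46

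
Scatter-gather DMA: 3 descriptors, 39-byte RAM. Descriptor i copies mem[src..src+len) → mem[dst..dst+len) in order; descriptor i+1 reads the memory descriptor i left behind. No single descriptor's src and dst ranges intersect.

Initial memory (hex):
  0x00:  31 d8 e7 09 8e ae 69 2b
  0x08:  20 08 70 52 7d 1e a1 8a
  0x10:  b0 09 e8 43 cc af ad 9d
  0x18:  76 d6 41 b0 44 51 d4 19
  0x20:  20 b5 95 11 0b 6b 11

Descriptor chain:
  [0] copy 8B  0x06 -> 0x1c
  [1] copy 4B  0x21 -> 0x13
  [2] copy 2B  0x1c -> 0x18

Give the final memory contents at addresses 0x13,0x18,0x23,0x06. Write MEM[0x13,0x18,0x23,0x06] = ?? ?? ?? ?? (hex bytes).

  after D0: wrote 8B at 0x1c = 692b200870527d1e
  after D1: wrote 4B at 0x13 = 527d1e0b
  after D2: wrote 2B at 0x18 = 692b
query mem[0x13]=0x52, mem[0x18]=0x69, mem[0x23]=0x1e, mem[0x06]=0x69

MEM[0x13,0x18,0x23,0x06] = 52 69 1e 69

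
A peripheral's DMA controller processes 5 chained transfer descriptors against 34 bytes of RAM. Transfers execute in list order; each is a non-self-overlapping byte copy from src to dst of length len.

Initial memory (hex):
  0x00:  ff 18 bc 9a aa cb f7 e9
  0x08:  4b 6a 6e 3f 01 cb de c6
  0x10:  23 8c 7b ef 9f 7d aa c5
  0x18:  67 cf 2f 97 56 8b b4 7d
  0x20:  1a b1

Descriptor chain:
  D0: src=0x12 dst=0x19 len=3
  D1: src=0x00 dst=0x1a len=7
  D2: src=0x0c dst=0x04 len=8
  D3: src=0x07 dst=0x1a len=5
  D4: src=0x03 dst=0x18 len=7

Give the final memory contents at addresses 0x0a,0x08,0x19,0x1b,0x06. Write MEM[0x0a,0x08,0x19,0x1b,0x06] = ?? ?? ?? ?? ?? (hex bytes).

MEM[0x0a,0x08,0x19,0x1b,0x06] = 7b 23 01 de de

[0] 0x12->0x19 len=3 : 7b ef 9f
[1] 0x00->0x1a len=7 : ff 18 bc 9a aa cb f7
[2] 0x0c->0x04 len=8 : 01 cb de c6 23 8c 7b ef
[3] 0x07->0x1a len=5 : c6 23 8c 7b ef
[4] 0x03->0x18 len=7 : 9a 01 cb de c6 23 8c
query mem[0x0a]=0x7b, mem[0x08]=0x23, mem[0x19]=0x01, mem[0x1b]=0xde, mem[0x06]=0xde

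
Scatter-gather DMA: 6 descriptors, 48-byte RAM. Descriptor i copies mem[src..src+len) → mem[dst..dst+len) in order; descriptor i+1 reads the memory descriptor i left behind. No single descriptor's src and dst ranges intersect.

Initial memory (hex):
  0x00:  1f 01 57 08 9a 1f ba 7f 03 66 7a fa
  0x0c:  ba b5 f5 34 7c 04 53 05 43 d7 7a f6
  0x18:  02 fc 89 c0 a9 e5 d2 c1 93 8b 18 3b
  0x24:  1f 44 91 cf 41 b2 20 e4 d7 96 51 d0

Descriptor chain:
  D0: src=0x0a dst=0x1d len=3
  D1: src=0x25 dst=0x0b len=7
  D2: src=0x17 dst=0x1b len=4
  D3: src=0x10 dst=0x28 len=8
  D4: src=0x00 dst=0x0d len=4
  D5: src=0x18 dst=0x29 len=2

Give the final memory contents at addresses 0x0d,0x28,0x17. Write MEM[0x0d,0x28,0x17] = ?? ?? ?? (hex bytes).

MEM[0x0d,0x28,0x17] = 1f 20 f6

[0] 0x0a->0x1d len=3 : 7a fa ba
[1] 0x25->0x0b len=7 : 44 91 cf 41 b2 20 e4
[2] 0x17->0x1b len=4 : f6 02 fc 89
[3] 0x10->0x28 len=8 : 20 e4 53 05 43 d7 7a f6
[4] 0x00->0x0d len=4 : 1f 01 57 08
[5] 0x18->0x29 len=2 : 02 fc
query mem[0x0d]=0x1f, mem[0x28]=0x20, mem[0x17]=0xf6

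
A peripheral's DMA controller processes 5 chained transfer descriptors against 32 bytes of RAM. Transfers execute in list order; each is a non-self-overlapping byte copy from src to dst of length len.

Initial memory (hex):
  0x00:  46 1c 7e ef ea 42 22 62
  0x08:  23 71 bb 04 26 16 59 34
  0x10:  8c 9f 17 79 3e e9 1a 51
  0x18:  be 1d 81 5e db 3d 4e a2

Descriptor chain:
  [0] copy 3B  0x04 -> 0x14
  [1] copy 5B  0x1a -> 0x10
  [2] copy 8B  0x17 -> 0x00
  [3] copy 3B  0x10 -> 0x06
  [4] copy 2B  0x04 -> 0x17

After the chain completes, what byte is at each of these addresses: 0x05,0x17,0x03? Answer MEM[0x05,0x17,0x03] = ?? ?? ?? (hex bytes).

MEM[0x05,0x17,0x03] = db 5e 81

  after D0: wrote 3B at 0x14 = ea4222
  after D1: wrote 5B at 0x10 = 815edb3d4e
  after D2: wrote 8B at 0x00 = 51be1d815edb3d4e
  after D3: wrote 3B at 0x06 = 815edb
  after D4: wrote 2B at 0x17 = 5edb
query mem[0x05]=0xdb, mem[0x17]=0x5e, mem[0x03]=0x81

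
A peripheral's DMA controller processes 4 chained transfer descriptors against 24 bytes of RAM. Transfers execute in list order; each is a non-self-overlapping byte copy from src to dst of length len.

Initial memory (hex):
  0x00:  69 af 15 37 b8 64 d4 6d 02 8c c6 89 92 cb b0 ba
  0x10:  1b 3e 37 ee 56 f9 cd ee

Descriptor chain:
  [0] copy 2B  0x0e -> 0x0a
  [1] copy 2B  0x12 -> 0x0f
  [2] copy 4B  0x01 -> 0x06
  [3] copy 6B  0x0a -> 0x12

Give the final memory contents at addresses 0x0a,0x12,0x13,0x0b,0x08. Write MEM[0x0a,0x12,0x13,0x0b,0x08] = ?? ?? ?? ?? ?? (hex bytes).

[0] 0x0e->0x0a len=2 : b0 ba
[1] 0x12->0x0f len=2 : 37 ee
[2] 0x01->0x06 len=4 : af 15 37 b8
[3] 0x0a->0x12 len=6 : b0 ba 92 cb b0 37
query mem[0x0a]=0xb0, mem[0x12]=0xb0, mem[0x13]=0xba, mem[0x0b]=0xba, mem[0x08]=0x37

MEM[0x0a,0x12,0x13,0x0b,0x08] = b0 b0 ba ba 37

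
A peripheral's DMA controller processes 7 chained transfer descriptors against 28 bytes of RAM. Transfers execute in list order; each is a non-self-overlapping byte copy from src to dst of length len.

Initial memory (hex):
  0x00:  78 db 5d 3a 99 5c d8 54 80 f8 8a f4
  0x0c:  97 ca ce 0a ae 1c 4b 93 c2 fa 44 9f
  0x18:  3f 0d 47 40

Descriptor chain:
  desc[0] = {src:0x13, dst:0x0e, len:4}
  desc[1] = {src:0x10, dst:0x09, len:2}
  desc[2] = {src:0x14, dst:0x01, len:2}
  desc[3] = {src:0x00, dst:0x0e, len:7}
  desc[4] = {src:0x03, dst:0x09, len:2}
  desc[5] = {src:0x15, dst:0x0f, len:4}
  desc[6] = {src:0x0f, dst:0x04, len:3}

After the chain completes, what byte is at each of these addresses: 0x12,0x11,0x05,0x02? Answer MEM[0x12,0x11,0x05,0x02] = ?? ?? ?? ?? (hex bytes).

#0 dst[0x0e+4] := {0x93,0xc2,0xfa,0x44}
#1 dst[0x09+2] := {0xfa,0x44}
#2 dst[0x01+2] := {0xc2,0xfa}
#3 dst[0x0e+7] := {0x78,0xc2,0xfa,0x3a,0x99,0x5c,0xd8}
#4 dst[0x09+2] := {0x3a,0x99}
#5 dst[0x0f+4] := {0xfa,0x44,0x9f,0x3f}
#6 dst[0x04+3] := {0xfa,0x44,0x9f}
query mem[0x12]=0x3f, mem[0x11]=0x9f, mem[0x05]=0x44, mem[0x02]=0xfa

MEM[0x12,0x11,0x05,0x02] = 3f 9f 44 fa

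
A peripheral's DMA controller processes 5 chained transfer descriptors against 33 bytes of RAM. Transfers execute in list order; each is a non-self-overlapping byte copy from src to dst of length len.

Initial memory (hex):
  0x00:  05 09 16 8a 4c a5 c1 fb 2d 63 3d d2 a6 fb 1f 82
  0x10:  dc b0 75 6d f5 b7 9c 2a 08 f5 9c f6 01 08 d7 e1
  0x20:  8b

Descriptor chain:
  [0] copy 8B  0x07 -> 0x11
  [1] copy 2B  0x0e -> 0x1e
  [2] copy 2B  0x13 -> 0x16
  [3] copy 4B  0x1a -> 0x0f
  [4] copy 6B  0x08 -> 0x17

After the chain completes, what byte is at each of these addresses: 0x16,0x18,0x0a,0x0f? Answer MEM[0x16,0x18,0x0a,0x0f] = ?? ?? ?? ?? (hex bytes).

#0 dst[0x11+8] := {0xfb,0x2d,0x63,0x3d,0xd2,0xa6,0xfb,0x1f}
#1 dst[0x1e+2] := {0x1f,0x82}
#2 dst[0x16+2] := {0x63,0x3d}
#3 dst[0x0f+4] := {0x9c,0xf6,0x01,0x08}
#4 dst[0x17+6] := {0x2d,0x63,0x3d,0xd2,0xa6,0xfb}
query mem[0x16]=0x63, mem[0x18]=0x63, mem[0x0a]=0x3d, mem[0x0f]=0x9c

MEM[0x16,0x18,0x0a,0x0f] = 63 63 3d 9c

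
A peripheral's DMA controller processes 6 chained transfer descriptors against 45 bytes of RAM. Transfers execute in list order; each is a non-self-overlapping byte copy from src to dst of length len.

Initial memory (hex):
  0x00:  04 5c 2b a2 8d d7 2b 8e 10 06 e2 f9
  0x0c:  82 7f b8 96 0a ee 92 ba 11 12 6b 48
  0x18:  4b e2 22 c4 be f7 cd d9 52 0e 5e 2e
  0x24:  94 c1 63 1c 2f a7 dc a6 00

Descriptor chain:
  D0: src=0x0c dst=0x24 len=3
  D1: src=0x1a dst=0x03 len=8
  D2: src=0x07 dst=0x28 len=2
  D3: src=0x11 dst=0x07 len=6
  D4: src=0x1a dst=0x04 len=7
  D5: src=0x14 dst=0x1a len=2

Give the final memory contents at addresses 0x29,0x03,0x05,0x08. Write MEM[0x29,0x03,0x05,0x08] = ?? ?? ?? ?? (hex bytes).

MEM[0x29,0x03,0x05,0x08] = d9 22 c4 cd

#0 dst[0x24+3] := {0x82,0x7f,0xb8}
#1 dst[0x03+8] := {0x22,0xc4,0xbe,0xf7,0xcd,0xd9,0x52,0x0e}
#2 dst[0x28+2] := {0xcd,0xd9}
#3 dst[0x07+6] := {0xee,0x92,0xba,0x11,0x12,0x6b}
#4 dst[0x04+7] := {0x22,0xc4,0xbe,0xf7,0xcd,0xd9,0x52}
#5 dst[0x1a+2] := {0x11,0x12}
query mem[0x29]=0xd9, mem[0x03]=0x22, mem[0x05]=0xc4, mem[0x08]=0xcd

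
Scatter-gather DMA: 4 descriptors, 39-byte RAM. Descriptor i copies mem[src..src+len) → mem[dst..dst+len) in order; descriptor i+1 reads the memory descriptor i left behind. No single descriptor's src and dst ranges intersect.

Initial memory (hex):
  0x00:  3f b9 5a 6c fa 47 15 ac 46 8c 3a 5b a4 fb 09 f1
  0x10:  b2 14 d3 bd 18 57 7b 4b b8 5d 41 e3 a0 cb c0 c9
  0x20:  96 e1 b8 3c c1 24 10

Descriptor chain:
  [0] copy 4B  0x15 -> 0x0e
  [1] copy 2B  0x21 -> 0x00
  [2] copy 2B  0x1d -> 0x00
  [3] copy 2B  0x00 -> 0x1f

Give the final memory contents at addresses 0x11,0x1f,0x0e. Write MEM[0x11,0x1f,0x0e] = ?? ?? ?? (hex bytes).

MEM[0x11,0x1f,0x0e] = b8 cb 57

D0: mem[0x0e..0x11] <- [57 7b 4b b8]
D1: mem[0x00..0x01] <- [e1 b8]
D2: mem[0x00..0x01] <- [cb c0]
D3: mem[0x1f..0x20] <- [cb c0]
query mem[0x11]=0xb8, mem[0x1f]=0xcb, mem[0x0e]=0x57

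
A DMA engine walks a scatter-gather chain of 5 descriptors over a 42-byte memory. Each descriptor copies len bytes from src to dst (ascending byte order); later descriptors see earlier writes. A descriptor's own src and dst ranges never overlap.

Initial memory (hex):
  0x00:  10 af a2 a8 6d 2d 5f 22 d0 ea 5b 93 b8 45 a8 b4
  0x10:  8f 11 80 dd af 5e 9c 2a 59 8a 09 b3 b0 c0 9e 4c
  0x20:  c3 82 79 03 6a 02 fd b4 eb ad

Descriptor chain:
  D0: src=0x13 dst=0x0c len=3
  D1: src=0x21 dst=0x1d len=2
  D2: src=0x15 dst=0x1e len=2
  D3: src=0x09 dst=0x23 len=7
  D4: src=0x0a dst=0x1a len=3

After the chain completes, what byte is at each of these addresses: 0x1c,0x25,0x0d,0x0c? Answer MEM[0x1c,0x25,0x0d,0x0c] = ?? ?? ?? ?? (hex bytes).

  after D0: wrote 3B at 0x0c = ddaf5e
  after D1: wrote 2B at 0x1d = 8279
  after D2: wrote 2B at 0x1e = 5e9c
  after D3: wrote 7B at 0x23 = ea5b93ddaf5eb4
  after D4: wrote 3B at 0x1a = 5b93dd
query mem[0x1c]=0xdd, mem[0x25]=0x93, mem[0x0d]=0xaf, mem[0x0c]=0xdd

MEM[0x1c,0x25,0x0d,0x0c] = dd 93 af dd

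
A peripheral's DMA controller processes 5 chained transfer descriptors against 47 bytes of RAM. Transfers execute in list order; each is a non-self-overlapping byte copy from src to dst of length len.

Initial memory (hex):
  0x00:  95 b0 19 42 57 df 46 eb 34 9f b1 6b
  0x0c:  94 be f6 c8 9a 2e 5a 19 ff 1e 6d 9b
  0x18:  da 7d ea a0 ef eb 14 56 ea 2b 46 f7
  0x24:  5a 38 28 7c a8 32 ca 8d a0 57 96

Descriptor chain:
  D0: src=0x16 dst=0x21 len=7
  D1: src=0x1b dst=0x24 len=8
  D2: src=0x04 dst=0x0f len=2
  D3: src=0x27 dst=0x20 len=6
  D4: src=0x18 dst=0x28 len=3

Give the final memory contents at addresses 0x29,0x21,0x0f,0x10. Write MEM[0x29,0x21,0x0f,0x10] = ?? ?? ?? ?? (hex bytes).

MEM[0x29,0x21,0x0f,0x10] = 7d 56 57 df

D0: mem[0x21..0x27] <- [6d 9b da 7d ea a0 ef]
D1: mem[0x24..0x2b] <- [a0 ef eb 14 56 ea 6d 9b]
D2: mem[0x0f..0x10] <- [57 df]
D3: mem[0x20..0x25] <- [14 56 ea 6d 9b a0]
D4: mem[0x28..0x2a] <- [da 7d ea]
query mem[0x29]=0x7d, mem[0x21]=0x56, mem[0x0f]=0x57, mem[0x10]=0xdf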